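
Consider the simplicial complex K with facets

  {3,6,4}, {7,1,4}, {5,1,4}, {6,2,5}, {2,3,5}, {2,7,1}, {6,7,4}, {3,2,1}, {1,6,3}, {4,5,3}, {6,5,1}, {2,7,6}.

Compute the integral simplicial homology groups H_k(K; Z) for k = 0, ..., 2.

H_0 = Z,  H_1 = Z/2,  H_2 = 0.

Fix the vertex order 1 < 2 < 3 < 4 < 5 < 6 < 7 and write every simplex with vertices in increasing order. Then dim K = 2 and the simplices of K are:

  0-simplices (7): [1], [2], [3], [4], [5], [6], [7]
  1-simplices (18): [1,2], [1,3], [1,4], [1,5], [1,6], [1,7], [2,3], [2,5], [2,6], [2,7], [3,4], [3,5], [3,6], [4,5], [4,6], [4,7], [5,6], [6,7]
  2-simplices (12): [1,2,3], [1,2,7], [1,3,6], [1,4,5], [1,4,7], [1,5,6], [2,3,5], [2,5,6], [2,6,7], [3,4,5], [3,4,6], [4,6,7]

giving chain groups C_0 ≅ Z^7, C_1 ≅ Z^18, C_2 ≅ Z^12.

The boundary map ∂_1: C_1 → C_0 maps an edge to its endpoints' difference, ∂[p,q] = q − p. For instance
  ∂[3,5] = [5] − [3].
The 7×18 boundary matrix has rank 6 and Smith normal form diag(1,1,1,1,1,1).

The boundary map ∂_2: C_2 → C_1 maps a triangle to the signed sum of its edges. For instance
  ∂[3,4,6] = [4,6] − [3,6] + [3,4],
  ∂[4,6,7] = [6,7] − [4,7] + [4,6].
As a 18×12 matrix over Z this has rank 12, with invariant factors (1,1,1,1,1,1,1,1,1,1,1,2).

Now H_k = ker ∂_k / im ∂_{k+1}, so:

  H_0: rank C_0 − rank ∂_1 = 7 − 6 = 1, and the invariant factors of ∂_1 are all 1, so H_0 = Z.
  H_1: rank ker ∂_1 − rank ∂_2 = (18 − 6) − 12 = 0, and ∂_2 has invariant factor 2 > 1, so H_1 = Z/2.
  H_2: rank ker ∂_2 − rank ∂_3 = (12 − 12) − 0 = 0, and there is no ∂_3, so H_2 = 0.

As a check, the Euler characteristic is 7 − 18 + 12 = 1, which agrees with 1 − 0 + 0 = 1.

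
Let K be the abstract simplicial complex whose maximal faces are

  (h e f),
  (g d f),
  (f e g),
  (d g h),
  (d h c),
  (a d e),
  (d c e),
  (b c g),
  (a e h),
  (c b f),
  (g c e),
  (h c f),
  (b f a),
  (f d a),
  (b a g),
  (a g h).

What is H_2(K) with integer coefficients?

We work with the vertex ordering a < b < c < d < e < f < g < h. The simplices of K, each written with vertices in increasing order, are:

  0-simplices (8): a, b, c, d, e, f, g, h
  1-simplices (24): ab, ad, ae, af, ag, ah, bc, bf, bg, cd, ce, cf, cg, ch, de, df, dg, dh, ef, eg, eh, fg, fh, gh
  2-simplices (16): abf, abg, ade, adf, aeh, agh, bcf, bcg, cde, cdh, ceg, cfh, dfg, dgh, efg, efh

so the chain groups are C_0 ≅ Z^8, C_1 ≅ Z^24, C_2 ≅ Z^16.

Boundary ∂_1: C_1 → C_0 sends each edge [p,q] (with p < q) to q − p.
As a 8×24 matrix over Z this has rank 7, with invariant factors (1,1,1,1,1,1,1).

Boundary ∂_2: C_2 → C_1 maps a triangle to the signed sum of its edges. For instance
  ∂abf = bf − af + ab,
  ∂agh = gh − ah + ag.
The resulting 24×16 matrix has rank 15, and its Smith normal form has invariant factors (1,1,1,1,1,1,1,1,1,1,1,1,1,1,1).

Computing H_k = (kernel of ∂_k) / (image of ∂_{k+1}):

  H_2: rank ker ∂_2 − rank ∂_3 = (16 − 15) − 0 = 1, and there is no ∂_3, so H_2 ≅ Z.

H_2 = Z.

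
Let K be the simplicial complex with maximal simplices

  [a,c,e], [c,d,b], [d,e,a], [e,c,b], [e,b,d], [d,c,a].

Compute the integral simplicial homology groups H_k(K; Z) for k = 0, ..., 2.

Take the total order a < b < c < d < e on the vertex set. Then K (dimension 2) consists of the simplices:

  0-simplices (5): a, b, c, d, e
  1-simplices (9): ac, ad, ae, bc, bd, be, cd, ce, de
  2-simplices (6): acd, ace, ade, bcd, bce, bde

giving chain groups C_0 ≅ Z^5, C_1 ≅ Z^9, C_2 ≅ Z^6.

∂_1: C_1 → C_0 sends each edge [p,q] (with p < q) to q − p. For instance
  ∂be = e − b.
The 5×9 boundary matrix has rank 4 and Smith normal form diag(1,1,1,1).

∂_2: C_2 → C_1 sends each 2-simplex [p,q,r] to [q,r] − [p,r] + [p,q]. For instance
  ∂bce = ce − be + bc,
  ∂acd = cd − ad + ac.
As a 9×6 matrix over Z this has rank 5, with invariant factors (1,1,1,1,1).

From H_k ≅ ker(∂_k) / im(∂_{k+1}) we obtain:

  H_0: rank C_0 − rank ∂_1 = 5 − 4 = 1, and the invariant factors of ∂_1 are all 1, so H_0 ≅ Z.
  H_1: rank ker ∂_1 − rank ∂_2 = (9 − 4) − 5 = 0, and the invariant factors of ∂_2 are all 1, so H_1 ≅ 0.
  H_2: rank ker ∂_2 − rank ∂_3 = (6 − 5) − 0 = 1, and there is no ∂_3, so H_2 ≅ Z.

H_0 = Z,  H_1 = 0,  H_2 = Z.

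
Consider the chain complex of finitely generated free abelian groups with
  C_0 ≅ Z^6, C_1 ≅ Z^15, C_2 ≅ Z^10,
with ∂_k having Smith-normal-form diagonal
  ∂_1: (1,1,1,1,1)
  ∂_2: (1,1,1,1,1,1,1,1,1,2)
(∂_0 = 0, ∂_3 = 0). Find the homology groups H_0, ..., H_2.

H_0: b_0 = 6 − 0 − 5 = 1; torsion from ∂_1 factors > 1: none. So H_0 = Z.
H_1: b_1 = 15 − 5 − 10 = 0; torsion from ∂_2 factors > 1: [2]. So H_1 = Z/2Z.
H_2: b_2 = 10 − 10 − 0 = 0; torsion from ∂_3 factors > 1: none. So H_2 = 0.

H_0 = Z,  H_1 = Z/2Z,  H_2 = 0.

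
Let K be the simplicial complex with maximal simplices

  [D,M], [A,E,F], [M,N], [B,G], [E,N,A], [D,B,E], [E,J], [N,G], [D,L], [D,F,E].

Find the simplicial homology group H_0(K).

H_0 = Z.

Order the vertices as A < B < D < E < F < G < J < L < M < N. Listing each simplex with vertices in this order, K has dimension 2 with simplices:

  0-simplices (10): A, B, D, E, F, G, J, L, M, N
  1-simplices (15): AE, AF, AN, BD, BE, BG, DE, DF, DL, DM, EF, EJ, EN, GN, MN
  2-simplices (4): AEF, AEN, BDE, DEF

so the chain groups are C_0 ≅ Z^10, C_1 ≅ Z^15, C_2 ≅ Z^4.

The boundary map ∂_1: C_1 → C_0 sends each edge [p,q] (with p < q) to q − p.
The 10×15 boundary matrix has rank 9 and Smith normal form diag(1,1,1,1,1,1,1,1,1).

∂_2: C_2 → C_1 acts by ∂[p,q,r] = [q,r] − [p,r] + [p,q]. For instance
  ∂DEF = EF − DF + DE,
  ∂AEF = EF − AF + AE.
This gives a 15×4 integer matrix of rank 4; reducing to Smith normal form yields diagonal entries (1,1,1,1).

Reading off H_k = ker ∂_k / im ∂_{k+1}:

  H_0: rank C_0 − rank ∂_1 = 10 − 9 = 1, and the invariant factors of ∂_1 are all 1, so H_0 = Z.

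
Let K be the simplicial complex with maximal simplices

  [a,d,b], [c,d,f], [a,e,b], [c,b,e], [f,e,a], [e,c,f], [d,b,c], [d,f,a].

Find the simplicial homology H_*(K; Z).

K has 6 vertices, 12 edges, 8 triangles.
rank ∂_0 = 0, rank ∂_1 = 5 ⇒ b_0 = 6 − 0 − 5 = 1; all invariant factors of ∂_1 are 1 so no torsion. So H_0 = Z.
rank ∂_1 = 5, rank ∂_2 = 7 ⇒ b_1 = 12 − 5 − 7 = 0; all invariant factors of ∂_2 are 1 so no torsion. So H_1 = 0.
rank ∂_2 = 7, rank ∂_3 = 0 ⇒ b_2 = 8 − 7 − 0 = 1. So H_2 = Z.

H_0 = Z,  H_1 = 0,  H_2 = Z.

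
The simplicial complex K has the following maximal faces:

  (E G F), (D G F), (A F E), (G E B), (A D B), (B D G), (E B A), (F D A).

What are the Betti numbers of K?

b_0 = 1, b_1 = 0, b_2 = 1.

Fix the vertex order A < B < D < E < F < G and write every simplex with vertices in increasing order. Then dim K = 2 and the simplices of K are:

  0-simplices (6): A, B, D, E, F, G
  1-simplices (12): AB, AD, AE, AF, BD, BE, BG, DF, DG, EF, EG, FG
  2-simplices (8): ABD, ABE, ADF, AEF, BDG, BEG, DFG, EFG

Hence C_0 ≅ Z^6, C_1 ≅ Z^12, C_2 ≅ Z^8.

∂_1: C_1 → C_0 is given by ∂[p,q] = [q] − [p].
This gives a 6×12 integer matrix of rank 5; reducing to Smith normal form yields diagonal entries (1,1,1,1,1).

Boundary ∂_2: C_2 → C_1 sends each 2-simplex [p,q,r] to [q,r] − [p,r] + [p,q]. For instance
  ∂ADF = DF − AF + AD,
  ∂ABD = BD − AD + AB.
This gives a 12×8 integer matrix of rank 7; reducing to Smith normal form yields diagonal entries (1,1,1,1,1,1,1).

Reading off H_k = ker ∂_k / im ∂_{k+1}:

  H_0: rank C_0 − rank ∂_1 = 6 − 5 = 1, and the invariant factors of ∂_1 are all 1, so H_0 = Z.
  H_1: rank ker ∂_1 − rank ∂_2 = (12 − 5) − 7 = 0, and the invariant factors of ∂_2 are all 1, so H_1 = 0.
  H_2: rank ker ∂_2 − rank ∂_3 = (8 − 7) − 0 = 1, and there is no ∂_3, so H_2 = Z.

(K is a triangulation of the 2-sphere S^2.)

Hence the Betti numbers are b_0 = 1, b_1 = 0, b_2 = 1.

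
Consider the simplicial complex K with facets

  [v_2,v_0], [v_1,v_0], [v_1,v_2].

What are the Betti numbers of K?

Order the vertices as v_0 < v_1 < v_2. Listing each simplex with vertices in this order, K has dimension 1 with simplices:

  0-simplices (3): [v_0], [v_1], [v_2]
  1-simplices (3): [v_0,v_1], [v_0,v_2], [v_1,v_2]

giving chain groups C_0 ≅ Z^3, C_1 ≅ Z^3.

∂_1: C_1 → C_0 is given by ∂[p,q] = [q] − [p].
The 3×3 boundary matrix has rank 2 and Smith normal form diag(1,1).

Reading off H_k = ker ∂_k / im ∂_{k+1}:

  H_0: rank C_0 − rank ∂_1 = 3 − 2 = 1, and the invariant factors of ∂_1 are all 1, so H_0 = Z.
  H_1: rank ker ∂_1 − rank ∂_2 = (3 − 2) − 0 = 1, and there is no ∂_2, so H_1 = Z.

Hence the Betti numbers are b_0 = 1, b_1 = 1.

b_0 = 1, b_1 = 1.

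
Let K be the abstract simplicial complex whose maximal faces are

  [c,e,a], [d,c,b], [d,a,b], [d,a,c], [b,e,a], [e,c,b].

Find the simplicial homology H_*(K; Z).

Take the total order a < b < c < d < e on the vertex set. Then K (dimension 2) consists of the simplices:

  0-simplices (5): a, b, c, d, e
  1-simplices (9): ab, ac, ad, ae, bc, bd, be, cd, ce
  2-simplices (6): abd, abe, acd, ace, bcd, bce

so the chain groups are C_0 ≅ Z^5, C_1 ≅ Z^9, C_2 ≅ Z^6.

Boundary ∂_1: C_1 → C_0 is given by ∂[p,q] = [q] − [p]. For instance
  ∂bc = c − b.
This gives a 5×9 integer matrix of rank 4; reducing to Smith normal form yields diagonal entries (1,1,1,1).

The boundary map ∂_2: C_2 → C_1 maps a triangle to the signed sum of its edges. For instance
  ∂bce = ce − be + bc,
  ∂abd = bd − ad + ab.
The 9×6 boundary matrix has rank 5 and Smith normal form diag(1,1,1,1,1).

Now H_k = ker ∂_k / im ∂_{k+1}, so:

  H_0: rank C_0 − rank ∂_1 = 5 − 4 = 1, and the invariant factors of ∂_1 are all 1, so H_0 ≅ Z.
  H_1: rank ker ∂_1 − rank ∂_2 = (9 − 4) − 5 = 0, and the invariant factors of ∂_2 are all 1, so H_1 ≅ 0.
  H_2: rank ker ∂_2 − rank ∂_3 = (6 − 5) − 0 = 1, and there is no ∂_3, so H_2 ≅ Z.

(K is a triangulation of the 2-sphere S^2.)

H_0 ≅ Z,  H_1 = 0,  H_2 ≅ Z.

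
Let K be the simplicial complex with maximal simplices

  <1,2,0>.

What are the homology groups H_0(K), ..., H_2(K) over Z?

Fix the vertex order 0 < 1 < 2 and write every simplex with vertices in increasing order. Then dim K = 2 and the simplices of K are:

  0-simplices (3): [0], [1], [2]
  1-simplices (3): [0,1], [0,2], [1,2]
  2-simplices (1): [0,1,2]

so the chain groups are C_0 ≅ Z^3, C_1 ≅ Z^3, C_2 ≅ Z^1.

∂_1: C_1 → C_0 sends each edge [p,q] (with p < q) to q − p. For instance
  ∂[1,2] = [2] − [1].
This gives a 3×3 integer matrix of rank 2; reducing to Smith normal form yields diagonal entries (1,1).

∂_2: C_2 → C_1 acts by ∂[p,q,r] = [q,r] − [p,r] + [p,q]. For instance
  ∂[0,1,2] = [1,2] − [0,2] + [0,1].
The resulting 3×1 matrix has rank 1, and its Smith normal form has invariant factors (1).

From H_k ≅ ker(∂_k) / im(∂_{k+1}) we obtain:

  H_0: rank C_0 − rank ∂_1 = 3 − 2 = 1, and the invariant factors of ∂_1 are all 1, so H_0 ≅ Z.
  H_1: rank ker ∂_1 − rank ∂_2 = (3 − 2) − 1 = 0, and the invariant factors of ∂_2 are all 1, so H_1 ≅ 0.
  H_2: rank ker ∂_2 − rank ∂_3 = (1 − 1) − 0 = 0, and there is no ∂_3, so H_2 ≅ 0.

As a check, the Euler characteristic is 3 − 3 + 1 = 1, which agrees with 1 − 0 + 0 = 1.

H_0 = Z,  H_1 = 0,  H_2 = 0.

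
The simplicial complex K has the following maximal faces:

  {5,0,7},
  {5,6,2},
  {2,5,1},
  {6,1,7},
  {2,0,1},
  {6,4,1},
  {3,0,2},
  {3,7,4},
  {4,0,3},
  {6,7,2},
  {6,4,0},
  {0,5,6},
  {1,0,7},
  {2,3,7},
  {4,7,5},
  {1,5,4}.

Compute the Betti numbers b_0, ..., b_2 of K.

b_0 = 1, b_1 = 2, b_2 = 1.

Order the vertices as 0 < 1 < 2 < 3 < 4 < 5 < 6 < 7. Listing each simplex with vertices in this order, K has dimension 2 with simplices:

  0-simplices (8): [0], [1], [2], [3], [4], [5], [6], [7]
  1-simplices (24): (24 of them)
  2-simplices (16): [0,1,2], [0,1,7], [0,2,3], [0,3,4], [0,4,6], [0,5,6], [0,5,7], [1,2,5], [1,4,5], [1,4,6], [1,6,7], [2,3,7], [2,5,6], [2,6,7], [3,4,7], [4,5,7]

Hence C_0 ≅ Z^8, C_1 ≅ Z^24, C_2 ≅ Z^16.

The boundary map ∂_1: C_1 → C_0 is given by ∂[p,q] = [q] − [p]. For instance
  ∂[1,7] = [7] − [1].
The 8×24 boundary matrix has rank 7 and Smith normal form diag(1,1,1,1,1,1,1).

The boundary map ∂_2: C_2 → C_1 sends each 2-simplex [p,q,r] to [q,r] − [p,r] + [p,q]. For instance
  ∂[0,2,3] = [2,3] − [0,3] + [0,2],
  ∂[1,4,5] = [4,5] − [1,5] + [1,4].
The 24×16 boundary matrix has rank 15 and Smith normal form diag(1,1,1,1,1,1,1,1,1,1,1,1,1,1,1).

From H_k ≅ ker(∂_k) / im(∂_{k+1}) we obtain:

  H_0: rank C_0 − rank ∂_1 = 8 − 7 = 1, and the invariant factors of ∂_1 are all 1, so H_0 ≅ Z.
  H_1: rank ker ∂_1 − rank ∂_2 = (24 − 7) − 15 = 2, and the invariant factors of ∂_2 are all 1, so H_1 ≅ Z^2.
  H_2: rank ker ∂_2 − rank ∂_3 = (16 − 15) − 0 = 1, and there is no ∂_3, so H_2 ≅ Z.

Hence the Betti numbers are b_0 = 1, b_1 = 2, b_2 = 1.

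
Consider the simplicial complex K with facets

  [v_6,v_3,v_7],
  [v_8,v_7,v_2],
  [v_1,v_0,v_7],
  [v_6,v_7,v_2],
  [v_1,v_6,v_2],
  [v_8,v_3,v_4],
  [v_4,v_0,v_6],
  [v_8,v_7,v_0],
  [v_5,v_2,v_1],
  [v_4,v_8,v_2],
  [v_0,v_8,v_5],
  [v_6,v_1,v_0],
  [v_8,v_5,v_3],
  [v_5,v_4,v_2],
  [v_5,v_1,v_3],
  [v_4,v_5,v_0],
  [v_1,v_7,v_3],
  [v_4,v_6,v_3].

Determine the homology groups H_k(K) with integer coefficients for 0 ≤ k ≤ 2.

H_0 = Z,  H_1 = Z ⊕ Z/2,  H_2 = 0.

We work with the vertex ordering v_0 < v_1 < v_2 < v_3 < v_4 < v_5 < v_6 < v_7 < v_8. The simplices of K, each written with vertices in increasing order, are:

  0-simplices (9): [v_0], [v_1], [v_2], [v_3], [v_4], [v_5], [v_6], [v_7], [v_8]
  1-simplices (27): (27 of them)
  2-simplices (18): (18 of them)

giving chain groups C_0 ≅ Z^9, C_1 ≅ Z^27, C_2 ≅ Z^18.

Boundary ∂_1: C_1 → C_0 is given by ∂[p,q] = [q] − [p].
As a 9×27 matrix over Z this has rank 8, with invariant factors (1,1,1,1,1,1,1,1).

The boundary map ∂_2: C_2 → C_1 acts by ∂[p,q,r] = [q,r] − [p,r] + [p,q]. For instance
  ∂[v_3,v_6,v_7] = [v_6,v_7] − [v_3,v_7] + [v_3,v_6],
  ∂[v_0,v_1,v_6] = [v_1,v_6] − [v_0,v_6] + [v_0,v_1].
The 27×18 boundary matrix has rank 18 and Smith normal form diag(1,1,1,1,1,1,1,1,1,1,1,1,1,1,1,1,1,2).

Reading off H_k = ker ∂_k / im ∂_{k+1}:

  H_0: rank C_0 − rank ∂_1 = 9 − 8 = 1, and the invariant factors of ∂_1 are all 1, so H_0 = Z.
  H_1: rank ker ∂_1 − rank ∂_2 = (27 − 8) − 18 = 1, and ∂_2 has invariant factor 2 > 1, so H_1 = Z ⊕ Z/2.
  H_2: rank ker ∂_2 − rank ∂_3 = (18 − 18) − 0 = 0, and there is no ∂_3, so H_2 = 0.

(K is a triangulation of the Klein bottle.)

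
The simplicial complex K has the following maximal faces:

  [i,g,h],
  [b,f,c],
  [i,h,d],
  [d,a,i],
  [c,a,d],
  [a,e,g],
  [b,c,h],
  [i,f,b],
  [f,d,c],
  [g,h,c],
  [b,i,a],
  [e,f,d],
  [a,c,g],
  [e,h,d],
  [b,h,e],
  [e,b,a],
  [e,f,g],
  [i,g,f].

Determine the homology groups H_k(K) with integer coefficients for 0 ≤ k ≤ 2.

H_0 ≅ Z,  H_1 ≅ Z^2,  H_2 ≅ Z.

K has 9 vertices, 27 edges, 18 triangles.
rank ∂_0 = 0, rank ∂_1 = 8 ⇒ b_0 = 9 − 0 − 8 = 1; all invariant factors of ∂_1 are 1 so no torsion. So H_0 ≅ Z.
rank ∂_1 = 8, rank ∂_2 = 17 ⇒ b_1 = 27 − 8 − 17 = 2; all invariant factors of ∂_2 are 1 so no torsion. So H_1 ≅ Z^2.
rank ∂_2 = 17, rank ∂_3 = 0 ⇒ b_2 = 18 − 17 − 0 = 1. So H_2 ≅ Z.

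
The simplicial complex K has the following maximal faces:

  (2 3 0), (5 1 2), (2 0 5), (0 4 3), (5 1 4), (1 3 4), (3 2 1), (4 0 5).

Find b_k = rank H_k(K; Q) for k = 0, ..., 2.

We work with the vertex ordering 0 < 1 < 2 < 3 < 4 < 5. The simplices of K, each written with vertices in increasing order, are:

  0-simplices (6): [0], [1], [2], [3], [4], [5]
  1-simplices (12): [0,2], [0,3], [0,4], [0,5], [1,2], [1,3], [1,4], [1,5], [2,3], [2,5], [3,4], [4,5]
  2-simplices (8): [0,2,3], [0,2,5], [0,3,4], [0,4,5], [1,2,3], [1,2,5], [1,3,4], [1,4,5]

Hence C_0 ≅ Z^6, C_1 ≅ Z^12, C_2 ≅ Z^8.

∂_1: C_1 → C_0 sends each edge [p,q] (with p < q) to q − p.
As a 6×12 matrix over Z this has rank 5, with invariant factors (1,1,1,1,1).

Boundary ∂_2: C_2 → C_1 acts by ∂[p,q,r] = [q,r] − [p,r] + [p,q]. For instance
  ∂[0,2,3] = [2,3] − [0,3] + [0,2],
  ∂[1,2,3] = [2,3] − [1,3] + [1,2].
As a 12×8 matrix over Z this has rank 7, with invariant factors (1,1,1,1,1,1,1).

Now H_k = ker ∂_k / im ∂_{k+1}, so:

  H_0: rank C_0 − rank ∂_1 = 6 − 5 = 1, and the invariant factors of ∂_1 are all 1, so H_0 = Z.
  H_1: rank ker ∂_1 − rank ∂_2 = (12 − 5) − 7 = 0, and the invariant factors of ∂_2 are all 1, so H_1 = 0.
  H_2: rank ker ∂_2 − rank ∂_3 = (8 − 7) − 0 = 1, and there is no ∂_3, so H_2 = Z.

As a check, the Euler characteristic is 6 − 12 + 8 = 2, which agrees with 1 − 0 + 1 = 2.

Hence the Betti numbers are b_0 = 1, b_1 = 0, b_2 = 1.

b_0 = 1, b_1 = 0, b_2 = 1.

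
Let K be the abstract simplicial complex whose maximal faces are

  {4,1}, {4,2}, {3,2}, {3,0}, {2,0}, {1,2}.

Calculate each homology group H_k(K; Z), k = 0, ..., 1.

H_0 ≅ Z,  H_1 ≅ Z^2.

We work with the vertex ordering 0 < 1 < 2 < 3 < 4. The simplices of K, each written with vertices in increasing order, are:

  0-simplices (5): [0], [1], [2], [3], [4]
  1-simplices (6): [0,2], [0,3], [1,2], [1,4], [2,3], [2,4]

so the chain groups are C_0 ≅ Z^5, C_1 ≅ Z^6.

∂_1: C_1 → C_0 sends each edge [p,q] (with p < q) to q − p. For instance
  ∂[2,4] = [4] − [2].
The resulting 5×6 matrix has rank 4, and its Smith normal form has invariant factors (1,1,1,1).

Reading off H_k = ker ∂_k / im ∂_{k+1}:

  H_0: rank C_0 − rank ∂_1 = 5 − 4 = 1, and the invariant factors of ∂_1 are all 1, so H_0 = Z.
  H_1: rank ker ∂_1 − rank ∂_2 = (6 − 4) − 0 = 2, and there is no ∂_2, so H_1 = Z^2.

(K is a triangulation of a wedge of 2 circles.)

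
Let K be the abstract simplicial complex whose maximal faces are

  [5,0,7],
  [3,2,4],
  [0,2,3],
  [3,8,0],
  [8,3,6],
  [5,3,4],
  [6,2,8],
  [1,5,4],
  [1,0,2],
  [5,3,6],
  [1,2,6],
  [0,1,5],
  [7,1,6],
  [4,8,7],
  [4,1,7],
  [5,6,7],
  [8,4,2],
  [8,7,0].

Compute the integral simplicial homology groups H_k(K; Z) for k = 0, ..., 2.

We work with the vertex ordering 0 < 1 < 2 < 3 < 4 < 5 < 6 < 7 < 8. The simplices of K, each written with vertices in increasing order, are:

  0-simplices (9): [0], [1], [2], [3], [4], [5], [6], [7], [8]
  1-simplices (27): (27 of them)
  2-simplices (18): [0,1,2], [0,1,5], [0,2,3], [0,3,8], [0,5,7], [0,7,8], [1,2,6], [1,4,5], [1,4,7], [1,6,7], [2,3,4], [2,4,8], [2,6,8], [3,4,5], [3,5,6], [3,6,8], [4,7,8], [5,6,7]

giving chain groups C_0 ≅ Z^9, C_1 ≅ Z^27, C_2 ≅ Z^18.

The boundary map ∂_1: C_1 → C_0 sends each edge [p,q] (with p < q) to q − p. For instance
  ∂[0,7] = [7] − [0].
The 9×27 boundary matrix has rank 8 and Smith normal form diag(1,1,1,1,1,1,1,1).

∂_2: C_2 → C_1 sends each 2-simplex [p,q,r] to [q,r] − [p,r] + [p,q]. For instance
  ∂[3,4,5] = [4,5] − [3,5] + [3,4],
  ∂[1,2,6] = [2,6] − [1,6] + [1,2].
This gives a 27×18 integer matrix of rank 18; reducing to Smith normal form yields diagonal entries (1,1,1,1,1,1,1,1,1,1,1,1,1,1,1,1,1,2).

From H_k ≅ ker(∂_k) / im(∂_{k+1}) we obtain:

  H_0: rank C_0 − rank ∂_1 = 9 − 8 = 1, and the invariant factors of ∂_1 are all 1, so H_0 ≅ Z.
  H_1: rank ker ∂_1 − rank ∂_2 = (27 − 8) − 18 = 1, and ∂_2 has invariant factor 2 > 1, so H_1 ≅ Z × Z/2.
  H_2: rank ker ∂_2 − rank ∂_3 = (18 − 18) − 0 = 0, and there is no ∂_3, so H_2 ≅ 0.

As a check, the Euler characteristic is 9 − 27 + 18 = 0, which agrees with 1 − 1 + 0 = 0.

H_0 ≅ Z,  H_1 ≅ Z × Z/2,  H_2 = 0.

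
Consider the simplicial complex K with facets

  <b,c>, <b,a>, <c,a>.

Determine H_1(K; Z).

Fix the vertex order a < b < c and write every simplex with vertices in increasing order. Then dim K = 1 and the simplices of K are:

  0-simplices (3): a, b, c
  1-simplices (3): ab, ac, bc

so the chain groups are C_0 ≅ Z^3, C_1 ≅ Z^3.

The boundary map ∂_1: C_1 → C_0 maps an edge to its endpoints' difference, ∂[p,q] = q − p. For instance
  ∂ab = b − a.
The resulting 3×3 matrix has rank 2, and its Smith normal form has invariant factors (1,1).

From H_k ≅ ker(∂_k) / im(∂_{k+1}) we obtain:

  H_1: rank ker ∂_1 − rank ∂_2 = (3 − 2) − 0 = 1, and there is no ∂_2, so H_1 ≅ Z.

(K is a triangulation of the circle S^1.)

H_1 = Z.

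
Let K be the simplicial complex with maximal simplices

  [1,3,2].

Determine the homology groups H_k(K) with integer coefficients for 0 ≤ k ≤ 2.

H_0 ≅ Z,  H_1 = 0,  H_2 = 0.

K has 3 vertices, 3 edges, 1 triangle.
rank ∂_0 = 0, rank ∂_1 = 2 ⇒ b_0 = 3 − 0 − 2 = 1; all invariant factors of ∂_1 are 1 so no torsion. So H_0 = Z.
rank ∂_1 = 2, rank ∂_2 = 1 ⇒ b_1 = 3 − 2 − 1 = 0; all invariant factors of ∂_2 are 1 so no torsion. So H_1 = 0.
rank ∂_2 = 1, rank ∂_3 = 0 ⇒ b_2 = 1 − 1 − 0 = 0. So H_2 = 0.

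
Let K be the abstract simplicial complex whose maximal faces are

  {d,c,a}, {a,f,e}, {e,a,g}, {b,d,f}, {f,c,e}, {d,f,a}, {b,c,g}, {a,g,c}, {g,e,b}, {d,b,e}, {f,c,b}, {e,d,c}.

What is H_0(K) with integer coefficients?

K has 7 vertices, 18 edges, 12 triangles.
rank ∂_0 = 0, rank ∂_1 = 6 ⇒ b_0 = 7 − 0 − 6 = 1; all invariant factors of ∂_1 are 1 so no torsion. So H_0 = Z.

H_0 = Z.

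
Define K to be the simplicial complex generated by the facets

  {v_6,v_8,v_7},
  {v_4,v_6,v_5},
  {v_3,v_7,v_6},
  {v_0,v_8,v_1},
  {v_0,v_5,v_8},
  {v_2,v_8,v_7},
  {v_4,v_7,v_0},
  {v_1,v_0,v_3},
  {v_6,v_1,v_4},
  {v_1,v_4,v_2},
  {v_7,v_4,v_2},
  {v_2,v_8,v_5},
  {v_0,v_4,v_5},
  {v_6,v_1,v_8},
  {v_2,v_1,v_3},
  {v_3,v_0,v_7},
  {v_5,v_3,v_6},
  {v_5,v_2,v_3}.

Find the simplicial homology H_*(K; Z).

H_0 ≅ Z,  H_1 ≅ Z^2,  H_2 ≅ Z.

Take the total order v_0 < v_1 < v_2 < v_3 < v_4 < v_5 < v_6 < v_7 < v_8 on the vertex set. Then K (dimension 2) consists of the simplices:

  0-simplices (9): [v_0], [v_1], [v_2], [v_3], [v_4], [v_5], [v_6], [v_7], [v_8]
  1-simplices (27): (27 of them)
  2-simplices (18): (18 of them)

giving chain groups C_0 ≅ Z^9, C_1 ≅ Z^27, C_2 ≅ Z^18.

∂_1: C_1 → C_0 sends each edge [p,q] (with p < q) to q − p.
As a 9×27 matrix over Z this has rank 8, with invariant factors (1,1,1,1,1,1,1,1).

∂_2: C_2 → C_1 maps a triangle to the signed sum of its edges. For instance
  ∂[v_2,v_7,v_8] = [v_7,v_8] − [v_2,v_8] + [v_2,v_7],
  ∂[v_6,v_7,v_8] = [v_7,v_8] − [v_6,v_8] + [v_6,v_7].
This gives a 27×18 integer matrix of rank 17; reducing to Smith normal form yields diagonal entries (1,1,1,1,1,1,1,1,1,1,1,1,1,1,1,1,1).

Reading off H_k = ker ∂_k / im ∂_{k+1}:

  H_0: rank C_0 − rank ∂_1 = 9 − 8 = 1, and the invariant factors of ∂_1 are all 1, so H_0 ≅ Z.
  H_1: rank ker ∂_1 − rank ∂_2 = (27 − 8) − 17 = 2, and the invariant factors of ∂_2 are all 1, so H_1 ≅ Z^2.
  H_2: rank ker ∂_2 − rank ∂_3 = (18 − 17) − 0 = 1, and there is no ∂_3, so H_2 ≅ Z.

As a check, the Euler characteristic is 9 − 27 + 18 = 0, which agrees with 1 − 2 + 1 = 0.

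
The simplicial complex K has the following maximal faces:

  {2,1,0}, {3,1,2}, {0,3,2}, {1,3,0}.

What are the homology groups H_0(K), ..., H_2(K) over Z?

H_0 = Z,  H_1 = 0,  H_2 = Z.

K has 4 vertices, 6 edges, 4 triangles.
rank ∂_0 = 0, rank ∂_1 = 3 ⇒ b_0 = 4 − 0 − 3 = 1; all invariant factors of ∂_1 are 1 so no torsion. So H_0 ≅ Z.
rank ∂_1 = 3, rank ∂_2 = 3 ⇒ b_1 = 6 − 3 − 3 = 0; all invariant factors of ∂_2 are 1 so no torsion. So H_1 ≅ 0.
rank ∂_2 = 3, rank ∂_3 = 0 ⇒ b_2 = 4 − 3 − 0 = 1. So H_2 ≅ Z.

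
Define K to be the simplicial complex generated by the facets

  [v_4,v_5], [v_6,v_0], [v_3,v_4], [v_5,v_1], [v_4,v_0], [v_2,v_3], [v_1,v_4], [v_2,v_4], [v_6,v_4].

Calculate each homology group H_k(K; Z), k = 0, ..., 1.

H_0 ≅ Z,  H_1 ≅ Z^3.

Fix the vertex order v_0 < v_1 < v_2 < v_3 < v_4 < v_5 < v_6 and write every simplex with vertices in increasing order. Then dim K = 1 and the simplices of K are:

  0-simplices (7): [v_0], [v_1], [v_2], [v_3], [v_4], [v_5], [v_6]
  1-simplices (9): [v_0,v_4], [v_0,v_6], [v_1,v_4], [v_1,v_5], [v_2,v_3], [v_2,v_4], [v_3,v_4], [v_4,v_5], [v_4,v_6]

giving chain groups C_0 ≅ Z^7, C_1 ≅ Z^9.

Boundary ∂_1: C_1 → C_0 is given by ∂[p,q] = [q] − [p]. For instance
  ∂[v_2,v_4] = [v_4] − [v_2].
This gives a 7×9 integer matrix of rank 6; reducing to Smith normal form yields diagonal entries (1,1,1,1,1,1).

Computing H_k = (kernel of ∂_k) / (image of ∂_{k+1}):

  H_0: rank C_0 − rank ∂_1 = 7 − 6 = 1, and the invariant factors of ∂_1 are all 1, so H_0 ≅ Z.
  H_1: rank ker ∂_1 − rank ∂_2 = (9 − 6) − 0 = 3, and there is no ∂_2, so H_1 ≅ Z^3.

(K is a triangulation of a wedge of 3 circles.)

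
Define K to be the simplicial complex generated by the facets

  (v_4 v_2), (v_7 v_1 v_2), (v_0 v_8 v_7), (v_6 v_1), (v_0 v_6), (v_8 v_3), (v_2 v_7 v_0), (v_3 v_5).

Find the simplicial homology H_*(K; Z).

H_0 ≅ Z,  H_1 ≅ Z,  H_2 = 0.

Fix the vertex order v_0 < v_1 < v_2 < v_3 < v_4 < v_5 < v_6 < v_7 < v_8 and write every simplex with vertices in increasing order. Then dim K = 2 and the simplices of K are:

  0-simplices (9): [v_0], [v_1], [v_2], [v_3], [v_4], [v_5], [v_6], [v_7], [v_8]
  1-simplices (12): [v_0,v_2], [v_0,v_6], [v_0,v_7], [v_0,v_8], [v_1,v_2], [v_1,v_6], [v_1,v_7], [v_2,v_4], [v_2,v_7], [v_3,v_5], [v_3,v_8], [v_7,v_8]
  2-simplices (3): [v_0,v_2,v_7], [v_0,v_7,v_8], [v_1,v_2,v_7]

giving chain groups C_0 ≅ Z^9, C_1 ≅ Z^12, C_2 ≅ Z^3.

∂_1: C_1 → C_0 sends each edge [p,q] (with p < q) to q − p.
This gives a 9×12 integer matrix of rank 8; reducing to Smith normal form yields diagonal entries (1,1,1,1,1,1,1,1).

Boundary ∂_2: C_2 → C_1 sends each 2-simplex [p,q,r] to [q,r] − [p,r] + [p,q]. For instance
  ∂[v_0,v_7,v_8] = [v_7,v_8] − [v_0,v_8] + [v_0,v_7],
  ∂[v_0,v_2,v_7] = [v_2,v_7] − [v_0,v_7] + [v_0,v_2].
The resulting 12×3 matrix has rank 3, and its Smith normal form has invariant factors (1,1,1).

From H_k ≅ ker(∂_k) / im(∂_{k+1}) we obtain:

  H_0: rank C_0 − rank ∂_1 = 9 − 8 = 1, and the invariant factors of ∂_1 are all 1, so H_0 = Z.
  H_1: rank ker ∂_1 − rank ∂_2 = (12 − 8) − 3 = 1, and the invariant factors of ∂_2 are all 1, so H_1 = Z.
  H_2: rank ker ∂_2 − rank ∂_3 = (3 − 3) − 0 = 0, and there is no ∂_3, so H_2 = 0.

As a check, the Euler characteristic is 9 − 12 + 3 = 0, which agrees with 1 − 1 + 0 = 0.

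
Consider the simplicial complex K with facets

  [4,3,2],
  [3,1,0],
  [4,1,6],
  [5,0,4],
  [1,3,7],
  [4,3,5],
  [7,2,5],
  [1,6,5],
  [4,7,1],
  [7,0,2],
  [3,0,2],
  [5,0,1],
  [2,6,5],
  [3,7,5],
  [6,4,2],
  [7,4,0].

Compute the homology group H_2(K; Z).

H_2 ≅ Z.

Fix the vertex order 0 < 1 < 2 < 3 < 4 < 5 < 6 < 7 and write every simplex with vertices in increasing order. Then dim K = 2 and the simplices of K are:

  0-simplices (8): [0], [1], [2], [3], [4], [5], [6], [7]
  1-simplices (24): (24 of them)
  2-simplices (16): [0,1,3], [0,1,5], [0,2,3], [0,2,7], [0,4,5], [0,4,7], [1,3,7], [1,4,6], [1,4,7], [1,5,6], [2,3,4], [2,4,6], [2,5,6], [2,5,7], [3,4,5], [3,5,7]

so the chain groups are C_0 ≅ Z^8, C_1 ≅ Z^24, C_2 ≅ Z^16.

Boundary ∂_1: C_1 → C_0 is given by ∂[p,q] = [q] − [p]. For instance
  ∂[0,4] = [4] − [0].
This gives a 8×24 integer matrix of rank 7; reducing to Smith normal form yields diagonal entries (1,1,1,1,1,1,1).

Boundary ∂_2: C_2 → C_1 acts by ∂[p,q,r] = [q,r] − [p,r] + [p,q]. For instance
  ∂[0,1,3] = [1,3] − [0,3] + [0,1],
  ∂[0,4,7] = [4,7] − [0,7] + [0,4].
The resulting 24×16 matrix has rank 15, and its Smith normal form has invariant factors (1,1,1,1,1,1,1,1,1,1,1,1,1,1,1).

Computing H_k = (kernel of ∂_k) / (image of ∂_{k+1}):

  H_2: rank ker ∂_2 − rank ∂_3 = (16 − 15) − 0 = 1, and there is no ∂_3, so H_2 = Z.

(K is a triangulation of the torus T^2.)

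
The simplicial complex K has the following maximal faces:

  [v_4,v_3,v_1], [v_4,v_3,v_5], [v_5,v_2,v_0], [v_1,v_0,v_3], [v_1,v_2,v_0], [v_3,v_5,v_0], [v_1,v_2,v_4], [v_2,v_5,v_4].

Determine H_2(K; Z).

H_2 ≅ Z.

Take the total order v_0 < v_1 < v_2 < v_3 < v_4 < v_5 on the vertex set. Then K (dimension 2) consists of the simplices:

  0-simplices (6): [v_0], [v_1], [v_2], [v_3], [v_4], [v_5]
  1-simplices (12): [v_0,v_1], [v_0,v_2], [v_0,v_3], [v_0,v_5], [v_1,v_2], [v_1,v_3], [v_1,v_4], [v_2,v_4], [v_2,v_5], [v_3,v_4], [v_3,v_5], [v_4,v_5]
  2-simplices (8): [v_0,v_1,v_2], [v_0,v_1,v_3], [v_0,v_2,v_5], [v_0,v_3,v_5], [v_1,v_2,v_4], [v_1,v_3,v_4], [v_2,v_4,v_5], [v_3,v_4,v_5]

so the chain groups are C_0 ≅ Z^6, C_1 ≅ Z^12, C_2 ≅ Z^8.

Boundary ∂_1: C_1 → C_0 maps an edge to its endpoints' difference, ∂[p,q] = q − p. For instance
  ∂[v_0,v_3] = [v_3] − [v_0].
The resulting 6×12 matrix has rank 5, and its Smith normal form has invariant factors (1,1,1,1,1).

Boundary ∂_2: C_2 → C_1 sends each 2-simplex [p,q,r] to [q,r] − [p,r] + [p,q]. For instance
  ∂[v_0,v_1,v_2] = [v_1,v_2] − [v_0,v_2] + [v_0,v_1],
  ∂[v_0,v_2,v_5] = [v_2,v_5] − [v_0,v_5] + [v_0,v_2].
This gives a 12×8 integer matrix of rank 7; reducing to Smith normal form yields diagonal entries (1,1,1,1,1,1,1).

Now H_k = ker ∂_k / im ∂_{k+1}, so:

  H_2: rank ker ∂_2 − rank ∂_3 = (8 − 7) − 0 = 1, and there is no ∂_3, so H_2 = Z.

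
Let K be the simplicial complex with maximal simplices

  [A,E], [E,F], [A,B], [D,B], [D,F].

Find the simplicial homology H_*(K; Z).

Order the vertices as A < B < D < E < F. Listing each simplex with vertices in this order, K has dimension 1 with simplices:

  0-simplices (5): A, B, D, E, F
  1-simplices (5): AB, AE, BD, DF, EF

giving chain groups C_0 ≅ Z^5, C_1 ≅ Z^5.

Boundary ∂_1: C_1 → C_0 sends each edge [p,q] (with p < q) to q − p.
As a 5×5 matrix over Z this has rank 4, with invariant factors (1,1,1,1).

From H_k ≅ ker(∂_k) / im(∂_{k+1}) we obtain:

  H_0: rank C_0 − rank ∂_1 = 5 − 4 = 1, and the invariant factors of ∂_1 are all 1, so H_0 = Z.
  H_1: rank ker ∂_1 − rank ∂_2 = (5 − 4) − 0 = 1, and there is no ∂_2, so H_1 = Z.

H_0 = Z,  H_1 = Z.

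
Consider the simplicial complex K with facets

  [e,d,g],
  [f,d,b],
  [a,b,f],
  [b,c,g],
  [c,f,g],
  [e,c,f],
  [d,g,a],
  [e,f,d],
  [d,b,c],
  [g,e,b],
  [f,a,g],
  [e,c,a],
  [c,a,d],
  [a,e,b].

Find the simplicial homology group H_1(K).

H_1 = Z^2.

Fix the vertex order a < b < c < d < e < f < g and write every simplex with vertices in increasing order. Then dim K = 2 and the simplices of K are:

  0-simplices (7): a, b, c, d, e, f, g
  1-simplices (21): ab, ac, ad, ae, af, ag, bc, bd, be, bf, bg, cd, ce, cf, cg, de, df, dg, ef, eg, fg
  2-simplices (14): abe, abf, acd, ace, adg, afg, bcd, bcg, bdf, beg, cef, cfg, def, deg

so the chain groups are C_0 ≅ Z^7, C_1 ≅ Z^21, C_2 ≅ Z^14.

Boundary ∂_1: C_1 → C_0 sends each edge [p,q] (with p < q) to q − p.
As a 7×21 matrix over Z this has rank 6, with invariant factors (1,1,1,1,1,1).

The boundary map ∂_2: C_2 → C_1 acts by ∂[p,q,r] = [q,r] − [p,r] + [p,q]. For instance
  ∂cef = ef − cf + ce,
  ∂ace = ce − ae + ac.
As a 21×14 matrix over Z this has rank 13, with invariant factors (1,1,1,1,1,1,1,1,1,1,1,1,1).

Computing H_k = (kernel of ∂_k) / (image of ∂_{k+1}):

  H_1: rank ker ∂_1 − rank ∂_2 = (21 − 6) − 13 = 2, and the invariant factors of ∂_2 are all 1, so H_1 = Z^2.

(K is a triangulation of the torus T^2.)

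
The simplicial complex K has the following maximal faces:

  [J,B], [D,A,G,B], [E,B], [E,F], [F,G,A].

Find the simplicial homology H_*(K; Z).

H_0 = Z,  H_1 = Z,  H_2 = 0,  H_3 = 0.

Take the total order A < B < D < E < F < G < J on the vertex set. Then K (dimension 3) consists of the simplices:

  0-simplices (7): A, B, D, E, F, G, J
  1-simplices (11): AB, AD, AF, AG, BD, BE, BG, BJ, DG, EF, FG
  2-simplices (5): ABD, ABG, ADG, AFG, BDG
  3-simplices (1): ABDG

Hence C_0 ≅ Z^7, C_1 ≅ Z^11, C_2 ≅ Z^5, C_3 ≅ Z^1.

∂_1: C_1 → C_0 maps an edge to its endpoints' difference, ∂[p,q] = q − p. For instance
  ∂AD = D − A.
The 7×11 boundary matrix has rank 6 and Smith normal form diag(1,1,1,1,1,1).

The boundary map ∂_2: C_2 → C_1 maps a triangle to the signed sum of its edges. For instance
  ∂ABG = BG − AG + AB,
  ∂ABD = BD − AD + AB.
The resulting 11×5 matrix has rank 4, and its Smith normal form has invariant factors (1,1,1,1).

The boundary map ∂_3: C_3 → C_2 sends each 3-simplex σ to the alternating sum Σ_i (−1)^i (σ with its i-th vertex removed). For instance
  ∂ABDG = BDG − ADG + ABG − ABD.
As a 5×1 matrix over Z this has rank 1, with invariant factors (1).

Computing H_k = (kernel of ∂_k) / (image of ∂_{k+1}):

  H_0: rank C_0 − rank ∂_1 = 7 − 6 = 1, and the invariant factors of ∂_1 are all 1, so H_0 ≅ Z.
  H_1: rank ker ∂_1 − rank ∂_2 = (11 − 6) − 4 = 1, and the invariant factors of ∂_2 are all 1, so H_1 ≅ Z.
  H_2: rank ker ∂_2 − rank ∂_3 = (5 − 4) − 1 = 0, and the invariant factors of ∂_3 are all 1, so H_2 ≅ 0.
  H_3: rank ker ∂_3 − rank ∂_4 = (1 − 1) − 0 = 0, and there is no ∂_4, so H_3 ≅ 0.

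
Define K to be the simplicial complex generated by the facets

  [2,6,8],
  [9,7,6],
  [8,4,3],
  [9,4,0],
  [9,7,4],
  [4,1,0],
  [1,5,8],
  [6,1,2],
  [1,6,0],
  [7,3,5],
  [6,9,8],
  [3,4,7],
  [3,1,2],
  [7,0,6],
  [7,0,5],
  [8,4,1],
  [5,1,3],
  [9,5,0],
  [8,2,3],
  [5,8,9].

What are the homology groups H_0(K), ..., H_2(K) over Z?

H_0 ≅ Z,  H_1 ≅ Z ⊕ Z/2Z,  H_2 = 0.

Fix the vertex order 0 < 1 < 2 < 3 < 4 < 5 < 6 < 7 < 8 < 9 and write every simplex with vertices in increasing order. Then dim K = 2 and the simplices of K are:

  0-simplices (10): [0], [1], [2], [3], [4], [5], [6], [7], [8], [9]
  1-simplices (30): (30 of them)
  2-simplices (20): (20 of them)

so the chain groups are C_0 ≅ Z^10, C_1 ≅ Z^30, C_2 ≅ Z^20.

∂_1: C_1 → C_0 is given by ∂[p,q] = [q] − [p]. For instance
  ∂[2,3] = [3] − [2].
This gives a 10×30 integer matrix of rank 9; reducing to Smith normal form yields diagonal entries (1,1,1,1,1,1,1,1,1).

Boundary ∂_2: C_2 → C_1 maps a triangle to the signed sum of its edges. For instance
  ∂[1,5,8] = [5,8] − [1,8] + [1,5],
  ∂[2,3,8] = [3,8] − [2,8] + [2,3].
The 30×20 boundary matrix has rank 20 and Smith normal form diag(1,1,1,1,1,1,1,1,1,1,1,1,1,1,1,1,1,1,1,2).

Computing H_k = (kernel of ∂_k) / (image of ∂_{k+1}):

  H_0: rank C_0 − rank ∂_1 = 10 − 9 = 1, and the invariant factors of ∂_1 are all 1, so H_0 ≅ Z.
  H_1: rank ker ∂_1 − rank ∂_2 = (30 − 9) − 20 = 1, and ∂_2 has invariant factor 2 > 1, so H_1 ≅ Z ⊕ Z/2Z.
  H_2: rank ker ∂_2 − rank ∂_3 = (20 − 20) − 0 = 0, and there is no ∂_3, so H_2 ≅ 0.

(K is a triangulation of the Klein bottle.)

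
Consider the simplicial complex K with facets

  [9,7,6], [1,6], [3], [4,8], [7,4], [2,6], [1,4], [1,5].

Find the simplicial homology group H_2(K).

H_2 = 0.

We work with the vertex ordering 1 < 2 < 3 < 4 < 5 < 6 < 7 < 8 < 9. The simplices of K, each written with vertices in increasing order, are:

  0-simplices (9): [1], [2], [3], [4], [5], [6], [7], [8], [9]
  1-simplices (9): [1,4], [1,5], [1,6], [2,6], [4,7], [4,8], [6,7], [6,9], [7,9]
  2-simplices (1): [6,7,9]

giving chain groups C_0 ≅ Z^9, C_1 ≅ Z^9, C_2 ≅ Z^1.

Boundary ∂_1: C_1 → C_0 is given by ∂[p,q] = [q] − [p].
The 9×9 boundary matrix has rank 7 and Smith normal form diag(1,1,1,1,1,1,1).

Boundary ∂_2: C_2 → C_1 acts by ∂[p,q,r] = [q,r] − [p,r] + [p,q]. For instance
  ∂[6,7,9] = [7,9] − [6,9] + [6,7].
The resulting 9×1 matrix has rank 1, and its Smith normal form has invariant factors (1).

From H_k ≅ ker(∂_k) / im(∂_{k+1}) we obtain:

  H_2: rank ker ∂_2 − rank ∂_3 = (1 − 1) − 0 = 0, and there is no ∂_3, so H_2 = 0.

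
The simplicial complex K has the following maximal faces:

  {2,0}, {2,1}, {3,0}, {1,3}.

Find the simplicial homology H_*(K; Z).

H_0 = Z,  H_1 = Z.

K has 4 vertices, 4 edges.
rank ∂_0 = 0, rank ∂_1 = 3 ⇒ b_0 = 4 − 0 − 3 = 1; all invariant factors of ∂_1 are 1 so no torsion. So H_0 = Z.
rank ∂_1 = 3, rank ∂_2 = 0 ⇒ b_1 = 4 − 3 − 0 = 1. So H_1 = Z.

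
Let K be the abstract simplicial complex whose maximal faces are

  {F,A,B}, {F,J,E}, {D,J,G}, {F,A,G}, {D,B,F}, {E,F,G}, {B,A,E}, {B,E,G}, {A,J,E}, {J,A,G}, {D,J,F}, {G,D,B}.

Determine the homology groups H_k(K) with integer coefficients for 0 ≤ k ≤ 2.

H_0 = Z,  H_1 = Z_2,  H_2 = 0.

We work with the vertex ordering A < B < D < E < F < G < J. The simplices of K, each written with vertices in increasing order, are:

  0-simplices (7): A, B, D, E, F, G, J
  1-simplices (18): AB, AE, AF, AG, AJ, BD, BE, BF, BG, DF, DG, DJ, EF, EG, EJ, FG, FJ, GJ
  2-simplices (12): ABE, ABF, AEJ, AFG, AGJ, BDF, BDG, BEG, DFJ, DGJ, EFG, EFJ

Hence C_0 ≅ Z^7, C_1 ≅ Z^18, C_2 ≅ Z^12.

Boundary ∂_1: C_1 → C_0 sends each edge [p,q] (with p < q) to q − p. For instance
  ∂AB = B − A.
This gives a 7×18 integer matrix of rank 6; reducing to Smith normal form yields diagonal entries (1,1,1,1,1,1).

The boundary map ∂_2: C_2 → C_1 acts by ∂[p,q,r] = [q,r] − [p,r] + [p,q]. For instance
  ∂DFJ = FJ − DJ + DF,
  ∂EFG = FG − EG + EF.
The resulting 18×12 matrix has rank 12, and its Smith normal form has invariant factors (1,1,1,1,1,1,1,1,1,1,1,2).

Computing H_k = (kernel of ∂_k) / (image of ∂_{k+1}):

  H_0: rank C_0 − rank ∂_1 = 7 − 6 = 1, and the invariant factors of ∂_1 are all 1, so H_0 = Z.
  H_1: rank ker ∂_1 − rank ∂_2 = (18 − 6) − 12 = 0, and ∂_2 has invariant factor 2 > 1, so H_1 = Z_2.
  H_2: rank ker ∂_2 − rank ∂_3 = (12 − 12) − 0 = 0, and there is no ∂_3, so H_2 = 0.

As a check, the Euler characteristic is 7 − 18 + 12 = 1, which agrees with 1 − 0 + 0 = 1.
(K is a triangulation of the real projective plane RP^2.)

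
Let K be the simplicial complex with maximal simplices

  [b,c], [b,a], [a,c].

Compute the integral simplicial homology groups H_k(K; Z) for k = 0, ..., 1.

H_0 = Z,  H_1 = Z.

Take the total order a < b < c on the vertex set. Then K (dimension 1) consists of the simplices:

  0-simplices (3): a, b, c
  1-simplices (3): ab, ac, bc

Hence C_0 ≅ Z^3, C_1 ≅ Z^3.

∂_1: C_1 → C_0 is given by ∂[p,q] = [q] − [p].
The 3×3 boundary matrix has rank 2 and Smith normal form diag(1,1).

From H_k ≅ ker(∂_k) / im(∂_{k+1}) we obtain:

  H_0: rank C_0 − rank ∂_1 = 3 − 2 = 1, and the invariant factors of ∂_1 are all 1, so H_0 ≅ Z.
  H_1: rank ker ∂_1 − rank ∂_2 = (3 − 2) − 0 = 1, and there is no ∂_2, so H_1 ≅ Z.

As a check, the Euler characteristic is 3 − 3 = 0, which agrees with 1 − 1 = 0.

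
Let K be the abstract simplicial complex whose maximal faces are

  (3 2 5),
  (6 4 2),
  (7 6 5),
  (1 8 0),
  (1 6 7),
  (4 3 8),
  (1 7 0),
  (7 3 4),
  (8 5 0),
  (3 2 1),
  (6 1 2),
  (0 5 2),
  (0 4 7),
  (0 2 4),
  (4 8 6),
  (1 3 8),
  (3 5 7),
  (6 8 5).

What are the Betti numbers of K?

b_0 = 1, b_1 = 2, b_2 = 1.

Take the total order 0 < 1 < 2 < 3 < 4 < 5 < 6 < 7 < 8 on the vertex set. Then K (dimension 2) consists of the simplices:

  0-simplices (9): [0], [1], [2], [3], [4], [5], [6], [7], [8]
  1-simplices (27): (27 of them)
  2-simplices (18): [0,1,7], [0,1,8], [0,2,4], [0,2,5], [0,4,7], [0,5,8], [1,2,3], [1,2,6], [1,3,8], [1,6,7], [2,3,5], [2,4,6], [3,4,7], [3,4,8], [3,5,7], [4,6,8], [5,6,7], [5,6,8]

Hence C_0 ≅ Z^9, C_1 ≅ Z^27, C_2 ≅ Z^18.

The boundary map ∂_1: C_1 → C_0 maps an edge to its endpoints' difference, ∂[p,q] = q − p. For instance
  ∂[5,8] = [8] − [5].
As a 9×27 matrix over Z this has rank 8, with invariant factors (1,1,1,1,1,1,1,1).

∂_2: C_2 → C_1 sends each 2-simplex [p,q,r] to [q,r] − [p,r] + [p,q]. For instance
  ∂[0,1,7] = [1,7] − [0,7] + [0,1],
  ∂[1,3,8] = [3,8] − [1,8] + [1,3].
The resulting 27×18 matrix has rank 17, and its Smith normal form has invariant factors (1,1,1,1,1,1,1,1,1,1,1,1,1,1,1,1,1).

Reading off H_k = ker ∂_k / im ∂_{k+1}:

  H_0: rank C_0 − rank ∂_1 = 9 − 8 = 1, and the invariant factors of ∂_1 are all 1, so H_0 = Z.
  H_1: rank ker ∂_1 − rank ∂_2 = (27 − 8) − 17 = 2, and the invariant factors of ∂_2 are all 1, so H_1 = Z^2.
  H_2: rank ker ∂_2 − rank ∂_3 = (18 − 17) − 0 = 1, and there is no ∂_3, so H_2 = Z.

As a check, the Euler characteristic is 9 − 27 + 18 = 0, which agrees with 1 − 2 + 1 = 0.

Hence the Betti numbers are b_0 = 1, b_1 = 2, b_2 = 1.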